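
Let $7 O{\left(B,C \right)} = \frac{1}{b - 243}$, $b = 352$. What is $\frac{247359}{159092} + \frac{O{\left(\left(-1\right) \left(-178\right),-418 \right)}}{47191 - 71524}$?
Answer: $\frac{4592486576269}{2953714640268} \approx 1.5548$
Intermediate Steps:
$O{\left(B,C \right)} = \frac{1}{763}$ ($O{\left(B,C \right)} = \frac{1}{7 \left(352 - 243\right)} = \frac{1}{7 \cdot 109} = \frac{1}{7} \cdot \frac{1}{109} = \frac{1}{763}$)
$\frac{247359}{159092} + \frac{O{\left(\left(-1\right) \left(-178\right),-418 \right)}}{47191 - 71524} = \frac{247359}{159092} + \frac{1}{763 \left(47191 - 71524\right)} = 247359 \cdot \frac{1}{159092} + \frac{1}{763 \left(47191 - 71524\right)} = \frac{247359}{159092} + \frac{1}{763 \left(-24333\right)} = \frac{247359}{159092} + \frac{1}{763} \left(- \frac{1}{24333}\right) = \frac{247359}{159092} - \frac{1}{18566079} = \frac{4592486576269}{2953714640268}$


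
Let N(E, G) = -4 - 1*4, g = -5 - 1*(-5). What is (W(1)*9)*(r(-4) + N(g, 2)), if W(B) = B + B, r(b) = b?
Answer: -216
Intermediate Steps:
g = 0 (g = -5 + 5 = 0)
N(E, G) = -8 (N(E, G) = -4 - 4 = -8)
W(B) = 2*B
(W(1)*9)*(r(-4) + N(g, 2)) = ((2*1)*9)*(-4 - 8) = (2*9)*(-12) = 18*(-12) = -216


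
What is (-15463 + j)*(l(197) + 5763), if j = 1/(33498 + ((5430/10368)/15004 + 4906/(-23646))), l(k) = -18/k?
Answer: -60086254425506949722348175/674279014557782273 ≈ -8.9112e+7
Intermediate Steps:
j = 102177960192/3422736114506509 (j = 1/(33498 + ((5430*(1/10368))*(1/15004) + 4906*(-1/23646))) = 1/(33498 + ((905/1728)*(1/15004) - 2453/11823)) = 1/(33498 + (905/25926912 - 2453/11823)) = 1/(33498 - 21196005107/102177960192) = 1/(3422736114506509/102177960192) = 102177960192/3422736114506509 ≈ 2.9853e-5)
(-15463 + j)*(l(197) + 5763) = (-15463 + 102177960192/3422736114506509)*(-18/197 + 5763) = -52925768436436188475*(-18*1/197 + 5763)/3422736114506509 = -52925768436436188475*(-18/197 + 5763)/3422736114506509 = -52925768436436188475/3422736114506509*1135293/197 = -60086254425506949722348175/674279014557782273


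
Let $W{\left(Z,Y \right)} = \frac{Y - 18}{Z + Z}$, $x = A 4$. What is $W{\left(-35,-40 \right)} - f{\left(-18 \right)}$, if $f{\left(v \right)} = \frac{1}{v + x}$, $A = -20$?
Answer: $\frac{411}{490} \approx 0.83878$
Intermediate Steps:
$x = -80$ ($x = \left(-20\right) 4 = -80$)
$W{\left(Z,Y \right)} = \frac{-18 + Y}{2 Z}$
$f{\left(v \right)} = \frac{1}{-80 + v}$ ($f{\left(v \right)} = \frac{1}{v - 80} = \frac{1}{-80 + v}$)
$W{\left(-35,-40 \right)} - f{\left(-18 \right)} = \frac{-18 - 40}{2 \left(-35\right)} - \frac{1}{-80 - 18} = \frac{1}{2} \left(- \frac{1}{35}\right) \left(-58\right) - \frac{1}{-98} = \frac{29}{35} - - \frac{1}{98} = \frac{29}{35} + \frac{1}{98} = \frac{411}{490}$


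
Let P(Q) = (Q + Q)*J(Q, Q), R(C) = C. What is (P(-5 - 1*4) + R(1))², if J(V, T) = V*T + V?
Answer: 1677025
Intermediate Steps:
J(V, T) = V + T*V (J(V, T) = T*V + V = V + T*V)
P(Q) = 2*Q²*(1 + Q) (P(Q) = (Q + Q)*(Q*(1 + Q)) = (2*Q)*(Q*(1 + Q)) = 2*Q²*(1 + Q))
(P(-5 - 1*4) + R(1))² = (2*(-5 - 1*4)²*(1 + (-5 - 1*4)) + 1)² = (2*(-5 - 4)²*(1 + (-5 - 4)) + 1)² = (2*(-9)²*(1 - 9) + 1)² = (2*81*(-8) + 1)² = (-1296 + 1)² = (-1295)² = 1677025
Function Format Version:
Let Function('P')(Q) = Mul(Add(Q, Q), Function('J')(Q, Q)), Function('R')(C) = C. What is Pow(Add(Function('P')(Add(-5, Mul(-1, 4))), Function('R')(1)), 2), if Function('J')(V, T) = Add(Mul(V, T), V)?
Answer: 1677025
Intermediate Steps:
Function('J')(V, T) = Add(V, Mul(T, V)) (Function('J')(V, T) = Add(Mul(T, V), V) = Add(V, Mul(T, V)))
Function('P')(Q) = Mul(2, Pow(Q, 2), Add(1, Q)) (Function('P')(Q) = Mul(Add(Q, Q), Mul(Q, Add(1, Q))) = Mul(Mul(2, Q), Mul(Q, Add(1, Q))) = Mul(2, Pow(Q, 2), Add(1, Q)))
Pow(Add(Function('P')(Add(-5, Mul(-1, 4))), Function('R')(1)), 2) = Pow(Add(Mul(2, Pow(Add(-5, Mul(-1, 4)), 2), Add(1, Add(-5, Mul(-1, 4)))), 1), 2) = Pow(Add(Mul(2, Pow(Add(-5, -4), 2), Add(1, Add(-5, -4))), 1), 2) = Pow(Add(Mul(2, Pow(-9, 2), Add(1, -9)), 1), 2) = Pow(Add(Mul(2, 81, -8), 1), 2) = Pow(Add(-1296, 1), 2) = Pow(-1295, 2) = 1677025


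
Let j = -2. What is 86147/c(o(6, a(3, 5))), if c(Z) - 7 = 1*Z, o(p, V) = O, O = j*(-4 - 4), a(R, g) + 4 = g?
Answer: 86147/23 ≈ 3745.5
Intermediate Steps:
a(R, g) = -4 + g
O = 16 (O = -2*(-4 - 4) = -2*(-8) = 16)
o(p, V) = 16
c(Z) = 7 + Z (c(Z) = 7 + 1*Z = 7 + Z)
86147/c(o(6, a(3, 5))) = 86147/(7 + 16) = 86147/23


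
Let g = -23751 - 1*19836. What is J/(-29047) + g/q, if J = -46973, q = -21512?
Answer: 2276554765/624859064 ≈ 3.6433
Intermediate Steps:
g = -43587 (g = -23751 - 19836 = -43587)
J/(-29047) + g/q = -46973/(-29047) - 43587/(-21512) = -46973*(-1/29047) - 43587*(-1/21512) = 46973/29047 + 43587/21512 = 2276554765/624859064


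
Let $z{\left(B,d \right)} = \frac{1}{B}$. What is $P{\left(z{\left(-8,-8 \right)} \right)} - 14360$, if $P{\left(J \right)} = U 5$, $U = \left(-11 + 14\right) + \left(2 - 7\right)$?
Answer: $-14370$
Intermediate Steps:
$U = -2$ ($U = 3 - 5 = -2$)
$P{\left(J \right)} = -10$ ($P{\left(J \right)} = \left(-2\right) 5 = -10$)
$P{\left(z{\left(-8,-8 \right)} \right)} - 14360 = -10 - 14360 = -14370$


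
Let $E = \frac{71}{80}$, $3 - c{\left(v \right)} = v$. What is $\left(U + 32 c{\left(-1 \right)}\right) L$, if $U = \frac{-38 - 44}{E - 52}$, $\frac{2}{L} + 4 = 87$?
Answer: $\frac{1059904}{339387} \approx 3.123$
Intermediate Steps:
$c{\left(v \right)} = 3 - v$
$L = \frac{2}{83}$ ($L = \frac{2}{-4 + 87} = \frac{2}{83} \approx 0.024096$)
$E = \frac{71}{80}$ ($E = 71 \cdot \frac{1}{80} = \frac{71}{80} \approx 0.8875$)
$U = \frac{6560}{4089}$ ($U = \frac{-38 - 44}{\frac{71}{80} - 52} = - \frac{82}{- \frac{4089}{80}} = \left(-82\right) \left(- \frac{80}{4089}\right) = \frac{6560}{4089} \approx 1.6043$)
$\left(U + 32 c{\left(-1 \right)}\right) L = \left(\frac{6560}{4089} + 32 \left(3 - -1\right)\right) \frac{2}{83} = \left(\frac{6560}{4089} + 32 \left(3 + 1\right)\right) \frac{2}{83} = \left(\frac{6560}{4089} + 32 \cdot 4\right) \frac{2}{83} = \left(\frac{6560}{4089} + 128\right) \frac{2}{83} = \frac{529952}{4089} \cdot \frac{2}{83} = \frac{1059904}{339387}$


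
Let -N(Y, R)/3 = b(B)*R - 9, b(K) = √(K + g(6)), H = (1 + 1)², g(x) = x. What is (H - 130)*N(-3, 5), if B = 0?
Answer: -3402 + 1890*√6 ≈ 1227.5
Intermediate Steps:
H = 4 (H = 2² = 4)
b(K) = √(6 + K) (b(K) = √(K + 6) = √(6 + K))
N(Y, R) = 27 - 3*R*√6 (N(Y, R) = -3*(√(6 + 0)*R - 9) = -3*(√6*R - 9) = -3*(R*√6 - 9) = -3*(-9 + R*√6) = 27 - 3*R*√6)
(H - 130)*N(-3, 5) = (4 - 130)*(27 - 3*5*√6) = -126*(27 - 15*√6) = -3402 + 1890*√6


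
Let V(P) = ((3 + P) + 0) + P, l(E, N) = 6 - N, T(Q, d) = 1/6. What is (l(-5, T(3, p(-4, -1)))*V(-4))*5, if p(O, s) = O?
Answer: -875/6 ≈ -145.83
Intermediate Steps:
T(Q, d) = ⅙
V(P) = 3 + 2*P (V(P) = (3 + P) + P = 3 + 2*P)
(l(-5, T(3, p(-4, -1)))*V(-4))*5 = ((6 - 1*⅙)*(3 + 2*(-4)))*5 = ((6 - ⅙)*(3 - 8))*5 = ((35/6)*(-5))*5 = -175/6*5 = -875/6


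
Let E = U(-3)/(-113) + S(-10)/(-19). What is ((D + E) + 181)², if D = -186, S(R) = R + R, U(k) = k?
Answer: 70862724/4609609 ≈ 15.373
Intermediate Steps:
S(R) = 2*R
E = 2317/2147 (E = -3/(-113) + (2*(-10))/(-19) = -3*(-1/113) - 20*(-1/19) = 3/113 + 20/19 = 2317/2147 ≈ 1.0792)
((D + E) + 181)² = ((-186 + 2317/2147) + 181)² = (-397025/2147 + 181)² = (-8418/2147)² = 70862724/4609609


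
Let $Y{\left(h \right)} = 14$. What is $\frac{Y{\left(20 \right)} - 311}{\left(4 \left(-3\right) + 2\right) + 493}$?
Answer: $- \frac{99}{161} \approx -0.61491$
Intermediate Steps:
$\frac{Y{\left(20 \right)} - 311}{\left(4 \left(-3\right) + 2\right) + 493} = \frac{14 - 311}{\left(4 \left(-3\right) + 2\right) + 493} = - \frac{297}{\left(-12 + 2\right) + 493} = - \frac{297}{-10 + 493} = - \frac{297}{483} = \left(-297\right) \frac{1}{483} = - \frac{99}{161}$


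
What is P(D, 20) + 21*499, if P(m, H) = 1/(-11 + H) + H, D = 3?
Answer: 94492/9 ≈ 10499.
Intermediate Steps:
P(m, H) = H + 1/(-11 + H)
P(D, 20) + 21*499 = (1 + 20**2 - 11*20)/(-11 + 20) + 21*499 = (1 + 400 - 220)/9 + 10479 = (1/9)*181 + 10479 = 181/9 + 10479 = 94492/9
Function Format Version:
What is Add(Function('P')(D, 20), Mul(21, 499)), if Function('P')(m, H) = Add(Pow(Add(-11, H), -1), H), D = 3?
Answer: Rational(94492, 9) ≈ 10499.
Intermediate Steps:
Function('P')(m, H) = Add(H, Pow(Add(-11, H), -1))
Add(Function('P')(D, 20), Mul(21, 499)) = Add(Mul(Pow(Add(-11, 20), -1), Add(1, Pow(20, 2), Mul(-11, 20))), Mul(21, 499)) = Add(Mul(Pow(9, -1), Add(1, 400, -220)), 10479) = Add(Mul(Rational(1, 9), 181), 10479) = Add(Rational(181, 9), 10479) = Rational(94492, 9)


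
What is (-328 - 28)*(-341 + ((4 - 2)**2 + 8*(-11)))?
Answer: 151300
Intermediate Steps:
(-328 - 28)*(-341 + ((4 - 2)**2 + 8*(-11))) = -356*(-341 + (2**2 - 88)) = -356*(-341 + (4 - 88)) = -356*(-341 - 84) = -356*(-425) = 151300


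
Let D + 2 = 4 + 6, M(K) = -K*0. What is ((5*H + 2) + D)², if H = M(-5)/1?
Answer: 100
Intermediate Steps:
M(K) = 0
H = 0 (H = 0/1 = 0*1 = 0)
D = 8 (D = -2 + (4 + 6) = -2 + 10 = 8)
((5*H + 2) + D)² = ((5*0 + 2) + 8)² = ((0 + 2) + 8)² = (2 + 8)² = 10² = 100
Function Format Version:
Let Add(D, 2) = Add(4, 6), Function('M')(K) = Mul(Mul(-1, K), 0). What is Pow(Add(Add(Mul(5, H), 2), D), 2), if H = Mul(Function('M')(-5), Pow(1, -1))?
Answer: 100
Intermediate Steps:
Function('M')(K) = 0
H = 0 (H = Mul(0, Pow(1, -1)) = Mul(0, 1) = 0)
D = 8 (D = Add(-2, Add(4, 6)) = Add(-2, 10) = 8)
Pow(Add(Add(Mul(5, H), 2), D), 2) = Pow(Add(Add(Mul(5, 0), 2), 8), 2) = Pow(Add(Add(0, 2), 8), 2) = Pow(Add(2, 8), 2) = Pow(10, 2) = 100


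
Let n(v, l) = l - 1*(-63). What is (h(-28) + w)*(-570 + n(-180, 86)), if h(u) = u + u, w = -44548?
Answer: 18778284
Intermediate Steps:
h(u) = 2*u
n(v, l) = 63 + l (n(v, l) = l + 63 = 63 + l)
(h(-28) + w)*(-570 + n(-180, 86)) = (2*(-28) - 44548)*(-570 + (63 + 86)) = (-56 - 44548)*(-570 + 149) = -44604*(-421) = 18778284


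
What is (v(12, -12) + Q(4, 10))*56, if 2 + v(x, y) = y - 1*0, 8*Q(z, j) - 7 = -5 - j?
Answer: -840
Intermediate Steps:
Q(z, j) = ¼ - j/8 (Q(z, j) = 7/8 + (-5 - j)/8 = 7/8 + (-5/8 - j/8) = ¼ - j/8)
v(x, y) = -2 + y (v(x, y) = -2 + (y - 1*0) = -2 + (y + 0) = -2 + y)
(v(12, -12) + Q(4, 10))*56 = ((-2 - 12) + (¼ - ⅛*10))*56 = (-14 + (¼ - 5/4))*56 = (-14 - 1)*56 = -15*56 = -840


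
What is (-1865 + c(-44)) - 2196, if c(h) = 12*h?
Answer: -4589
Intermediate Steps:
(-1865 + c(-44)) - 2196 = (-1865 + 12*(-44)) - 2196 = (-1865 - 528) - 2196 = -2393 - 2196 = -4589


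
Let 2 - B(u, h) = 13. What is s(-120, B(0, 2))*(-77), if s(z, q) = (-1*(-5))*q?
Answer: 4235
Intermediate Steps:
B(u, h) = -11 (B(u, h) = 2 - 1*13 = 2 - 13 = -11)
s(z, q) = 5*q
s(-120, B(0, 2))*(-77) = (5*(-11))*(-77) = -55*(-77) = 4235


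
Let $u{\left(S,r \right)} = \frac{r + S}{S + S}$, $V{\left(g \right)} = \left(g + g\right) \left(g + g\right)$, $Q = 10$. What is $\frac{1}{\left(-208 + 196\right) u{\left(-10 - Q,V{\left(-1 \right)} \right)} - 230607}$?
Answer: $- \frac{5}{1153059} \approx -4.3363 \cdot 10^{-6}$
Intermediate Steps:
$V{\left(g \right)} = 4 g^{2}$ ($V{\left(g \right)} = 2 g 2 g = 4 g^{2}$)
$u{\left(S,r \right)} = \frac{S + r}{2 S}$
$\frac{1}{\left(-208 + 196\right) u{\left(-10 - Q,V{\left(-1 \right)} \right)} - 230607} = \frac{1}{\left(-208 + 196\right) \frac{\left(-10 - 10\right) + 4 \left(-1\right)^{2}}{2 \left(-10 - 10\right)} - 230607} = \frac{1}{- 12 \frac{\left(-10 - 10\right) + 4 \cdot 1}{2 \left(-10 - 10\right)} - 230607} = \frac{1}{- 12 \frac{-20 + 4}{2 \left(-20\right)} - 230607} = \frac{1}{- 12 \cdot \frac{1}{2} \left(- \frac{1}{20}\right) \left(-16\right) - 230607} = \frac{1}{\left(-12\right) \frac{2}{5} - 230607} = \frac{1}{- \frac{24}{5} - 230607} = \frac{1}{- \frac{1153059}{5}} = - \frac{5}{1153059}$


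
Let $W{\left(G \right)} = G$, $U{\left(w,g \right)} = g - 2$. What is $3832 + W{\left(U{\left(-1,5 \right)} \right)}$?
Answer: $3835$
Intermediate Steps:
$U{\left(w,g \right)} = -2 + g$
$3832 + W{\left(U{\left(-1,5 \right)} \right)} = 3832 + \left(-2 + 5\right) = 3832 + 3 = 3835$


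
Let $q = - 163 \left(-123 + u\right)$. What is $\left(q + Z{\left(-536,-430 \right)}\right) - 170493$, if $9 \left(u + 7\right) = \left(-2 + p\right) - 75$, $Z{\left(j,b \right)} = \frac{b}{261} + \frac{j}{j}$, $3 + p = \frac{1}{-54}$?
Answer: $- \frac{2083860241}{14094} \approx -1.4785 \cdot 10^{5}$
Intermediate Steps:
$p = - \frac{163}{54}$ ($p = -3 + \frac{1}{-54} = -3 - \frac{1}{54} = - \frac{163}{54} \approx -3.0185$)
$Z{\left(j,b \right)} = 1 + \frac{b}{261}$ ($Z{\left(j,b \right)} = b \frac{1}{261} + 1 = \frac{b}{261} + 1 = 1 + \frac{b}{261}$)
$u = - \frac{7723}{486}$ ($u = -7 + \frac{\left(-2 - \frac{163}{54}\right) - 75}{9} = -7 + \frac{- \frac{271}{54} - 75}{9} = -7 + \frac{1}{9} \left(- \frac{4321}{54}\right) = -7 - \frac{4321}{486} = - \frac{7723}{486} \approx -15.891$)
$q = \frac{11002663}{486}$ ($q = - 163 \left(-123 - \frac{7723}{486}\right) = \left(-163\right) \left(- \frac{67501}{486}\right) = \frac{11002663}{486} \approx 22639.0$)
$\left(q + Z{\left(-536,-430 \right)}\right) - 170493 = \left(\frac{11002663}{486} + \left(1 + \frac{1}{261} \left(-430\right)\right)\right) - 170493 = \left(\frac{11002663}{486} + \left(1 - \frac{430}{261}\right)\right) - 170493 = \left(\frac{11002663}{486} - \frac{169}{261}\right) - 170493 = \frac{319068101}{14094} - 170493 = - \frac{2083860241}{14094}$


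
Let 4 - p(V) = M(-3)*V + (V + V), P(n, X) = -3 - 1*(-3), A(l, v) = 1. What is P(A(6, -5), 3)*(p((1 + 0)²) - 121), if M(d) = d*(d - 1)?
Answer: 0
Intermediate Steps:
M(d) = d*(-1 + d)
P(n, X) = 0 (P(n, X) = -3 + 3 = 0)
p(V) = 4 - 14*V (p(V) = 4 - ((-3*(-1 - 3))*V + (V + V)) = 4 - ((-3*(-4))*V + 2*V) = 4 - (12*V + 2*V) = 4 - 14*V)
P(A(6, -5), 3)*(p((1 + 0)²) - 121) = 0*((4 - 14*(1 + 0)²) - 121) = 0*((4 - 14*1²) - 121) = 0*((4 - 14*1) - 121) = 0*((4 - 14) - 121) = 0*(-10 - 121) = 0*(-131) = 0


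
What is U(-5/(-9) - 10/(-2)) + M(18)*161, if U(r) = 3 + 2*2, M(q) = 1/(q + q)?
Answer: 413/36 ≈ 11.472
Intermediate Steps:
M(q) = 1/(2*q)
U(r) = 7 (U(r) = 3 + 4 = 7)
U(-5/(-9) - 10/(-2)) + M(18)*161 = 7 + ((1/2)/18)*161 = 7 + ((1/2)*(1/18))*161 = 7 + (1/36)*161 = 7 + 161/36 = 413/36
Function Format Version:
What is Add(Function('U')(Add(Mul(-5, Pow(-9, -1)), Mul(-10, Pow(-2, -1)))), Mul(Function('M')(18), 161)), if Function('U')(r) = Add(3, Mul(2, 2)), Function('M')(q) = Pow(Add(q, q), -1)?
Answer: Rational(413, 36) ≈ 11.472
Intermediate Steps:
Function('M')(q) = Mul(Rational(1, 2), Pow(q, -1)) (Function('M')(q) = Pow(Mul(2, q), -1) = Mul(Rational(1, 2), Pow(q, -1)))
Function('U')(r) = 7 (Function('U')(r) = Add(3, 4) = 7)
Add(Function('U')(Add(Mul(-5, Pow(-9, -1)), Mul(-10, Pow(-2, -1)))), Mul(Function('M')(18), 161)) = Add(7, Mul(Mul(Rational(1, 2), Pow(18, -1)), 161)) = Add(7, Mul(Mul(Rational(1, 2), Rational(1, 18)), 161)) = Add(7, Mul(Rational(1, 36), 161)) = Add(7, Rational(161, 36)) = Rational(413, 36)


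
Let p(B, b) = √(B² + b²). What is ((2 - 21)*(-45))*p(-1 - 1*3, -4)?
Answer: 3420*√2 ≈ 4836.6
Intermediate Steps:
((2 - 21)*(-45))*p(-1 - 1*3, -4) = ((2 - 21)*(-45))*√((-1 - 1*3)² + (-4)²) = (-19*(-45))*√((-1 - 3)² + 16) = 855*√((-4)² + 16) = 855*√(16 + 16) = 855*√32 = 855*(4*√2) = 3420*√2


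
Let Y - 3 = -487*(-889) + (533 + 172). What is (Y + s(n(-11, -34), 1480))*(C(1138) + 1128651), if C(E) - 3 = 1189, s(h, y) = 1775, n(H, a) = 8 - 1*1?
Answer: 491963018118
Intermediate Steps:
n(H, a) = 7 (n(H, a) = 8 - 1 = 7)
C(E) = 1192 (C(E) = 3 + 1189 = 1192)
Y = 433651 (Y = 3 + (-487*(-889) + (533 + 172)) = 3 + (432943 + 705) = 3 + 433648 = 433651)
(Y + s(n(-11, -34), 1480))*(C(1138) + 1128651) = (433651 + 1775)*(1192 + 1128651) = 435426*1129843 = 491963018118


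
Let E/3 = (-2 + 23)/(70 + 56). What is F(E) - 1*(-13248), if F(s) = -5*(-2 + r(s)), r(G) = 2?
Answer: 13248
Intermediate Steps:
E = 1/2 (E = 3*((-2 + 23)/(70 + 56)) = 3*(21/126) = 3*(21*(1/126)) = 3*(1/6) = 1/2 ≈ 0.50000)
F(s) = 0 (F(s) = -5*(-2 + 2) = -5*0 = 0)
F(E) - 1*(-13248) = 0 - 1*(-13248) = 0 + 13248 = 13248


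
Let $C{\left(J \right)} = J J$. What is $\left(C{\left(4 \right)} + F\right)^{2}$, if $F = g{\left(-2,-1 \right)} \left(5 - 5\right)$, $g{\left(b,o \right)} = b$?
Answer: $256$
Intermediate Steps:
$C{\left(J \right)} = J^{2}$
$F = 0$ ($F = - 2 \left(5 - 5\right) = \left(-2\right) 0 = 0$)
$\left(C{\left(4 \right)} + F\right)^{2} = \left(4^{2} + 0\right)^{2} = \left(16 + 0\right)^{2} = 16^{2} = 256$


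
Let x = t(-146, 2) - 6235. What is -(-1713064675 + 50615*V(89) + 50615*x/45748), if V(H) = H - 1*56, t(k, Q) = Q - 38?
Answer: 78293187502905/45748 ≈ 1.7114e+9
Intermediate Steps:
t(k, Q) = -38 + Q
V(H) = -56 + H (V(H) = H - 56 = -56 + H)
x = -6271 (x = (-38 + 2) - 6235 = -36 - 6235 = -6271)
-(-1713064675 + 50615*V(89) + 50615*x/45748) = -50615/(1/((-56 + 89) + (-6271/45748 - 1*33845))) = -(-1711394380 - 317406665/45748) = -50615/(1/(33 + (-6271/45748 - 33845))) = -50615/(1/(33 - 1548347331/45748)) = -50615/(1/(-1546837647/45748)) = -50615/(-45748/1546837647) = -50615*(-1546837647/45748) = 78293187502905/45748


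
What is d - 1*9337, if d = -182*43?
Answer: -17163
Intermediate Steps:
d = -7826
d - 1*9337 = -7826 - 1*9337 = -7826 - 9337 = -17163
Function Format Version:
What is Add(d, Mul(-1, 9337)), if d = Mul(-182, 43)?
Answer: -17163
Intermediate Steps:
d = -7826
Add(d, Mul(-1, 9337)) = Add(-7826, Mul(-1, 9337)) = Add(-7826, -9337) = -17163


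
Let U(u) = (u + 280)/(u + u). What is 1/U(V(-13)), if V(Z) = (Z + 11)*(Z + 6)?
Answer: 2/21 ≈ 0.095238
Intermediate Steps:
V(Z) = (6 + Z)*(11 + Z) (V(Z) = (11 + Z)*(6 + Z) = (6 + Z)*(11 + Z))
U(u) = (280 + u)/(2*u) (U(u) = (280 + u)/((2*u)) = (280 + u)*(1/(2*u)) = (280 + u)/(2*u))
1/U(V(-13)) = 1/((280 + (66 + (-13)**2 + 17*(-13)))/(2*(66 + (-13)**2 + 17*(-13)))) = 1/((280 + (66 + 169 - 221))/(2*(66 + 169 - 221))) = 1/((1/2)*(280 + 14)/14) = 1/((1/2)*(1/14)*294) = 1/(21/2) = 2/21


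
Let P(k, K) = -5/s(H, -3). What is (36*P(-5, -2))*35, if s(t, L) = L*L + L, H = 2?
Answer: -1050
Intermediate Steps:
s(t, L) = L + L² (s(t, L) = L² + L = L + L²)
P(k, K) = -⅚ (P(k, K) = -5*(-1/(3*(1 - 3))) = -5/((-3*(-2))) = -5/6 = -5*⅙ = -⅚)
(36*P(-5, -2))*35 = (36*(-⅚))*35 = -30*35 = -1050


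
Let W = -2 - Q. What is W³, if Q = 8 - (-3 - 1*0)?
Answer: -2197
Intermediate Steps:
Q = 11 (Q = 8 - (-3 + 0) = 8 - 1*(-3) = 8 + 3 = 11)
W = -13 (W = -2 - 1*11 = -2 - 11 = -13)
W³ = (-13)³ = -2197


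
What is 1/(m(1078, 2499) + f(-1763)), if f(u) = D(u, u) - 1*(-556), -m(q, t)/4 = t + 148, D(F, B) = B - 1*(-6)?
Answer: -1/11789 ≈ -8.4825e-5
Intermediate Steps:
D(F, B) = 6 + B (D(F, B) = B + 6 = 6 + B)
m(q, t) = -592 - 4*t (m(q, t) = -4*(t + 148) = -4*(148 + t) = -592 - 4*t)
f(u) = 562 + u (f(u) = (6 + u) - 1*(-556) = (6 + u) + 556 = 562 + u)
1/(m(1078, 2499) + f(-1763)) = 1/((-592 - 4*2499) + (562 - 1763)) = 1/((-592 - 9996) - 1201) = 1/(-10588 - 1201) = 1/(-11789) = -1/11789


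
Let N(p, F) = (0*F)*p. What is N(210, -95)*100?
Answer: 0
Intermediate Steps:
N(p, F) = 0 (N(p, F) = 0*p = 0)
N(210, -95)*100 = 0*100 = 0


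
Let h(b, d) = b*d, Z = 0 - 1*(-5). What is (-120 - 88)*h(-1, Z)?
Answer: 1040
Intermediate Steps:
Z = 5 (Z = 0 + 5 = 5)
(-120 - 88)*h(-1, Z) = (-120 - 88)*(-1*5) = -208*(-5) = 1040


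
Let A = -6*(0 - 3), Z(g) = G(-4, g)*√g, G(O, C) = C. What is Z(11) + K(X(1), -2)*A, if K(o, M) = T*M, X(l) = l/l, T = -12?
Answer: 432 + 11*√11 ≈ 468.48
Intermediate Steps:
X(l) = 1
Z(g) = g^(3/2) (Z(g) = g*√g = g^(3/2))
A = 18 (A = -6*(-3) = 18)
K(o, M) = -12*M
Z(11) + K(X(1), -2)*A = 11^(3/2) - 12*(-2)*18 = 11*√11 + 24*18 = 11*√11 + 432 = 432 + 11*√11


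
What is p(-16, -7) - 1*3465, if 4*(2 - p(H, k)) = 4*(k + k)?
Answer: -3449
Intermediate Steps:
p(H, k) = 2 - 2*k (p(H, k) = 2 - (k + k) = 2 - 2*k)
p(-16, -7) - 1*3465 = (2 - 2*(-7)) - 1*3465 = (2 + 14) - 3465 = 16 - 3465 = -3449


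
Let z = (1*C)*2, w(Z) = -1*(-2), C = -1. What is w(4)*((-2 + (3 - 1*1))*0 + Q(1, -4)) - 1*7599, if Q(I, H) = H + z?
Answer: -7611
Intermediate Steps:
w(Z) = 2
z = -2 (z = (1*(-1))*2 = -1*2 = -2)
Q(I, H) = -2 + H (Q(I, H) = H - 2 = -2 + H)
w(4)*((-2 + (3 - 1*1))*0 + Q(1, -4)) - 1*7599 = 2*((-2 + (3 - 1*1))*0 + (-2 - 4)) - 1*7599 = 2*((-2 + (3 - 1))*0 - 6) - 7599 = 2*((-2 + 2)*0 - 6) - 7599 = 2*(0*0 - 6) - 7599 = 2*(0 - 6) - 7599 = 2*(-6) - 7599 = -12 - 7599 = -7611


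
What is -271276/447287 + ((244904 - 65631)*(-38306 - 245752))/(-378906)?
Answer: 3796251502592717/28246621337 ≈ 1.3440e+5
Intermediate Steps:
-271276/447287 + ((244904 - 65631)*(-38306 - 245752))/(-378906) = -271276*1/447287 + (179273*(-284058))*(-1/378906) = -271276/447287 - 50923929834*(-1/378906) = -271276/447287 + 8487321639/63151 = 3796251502592717/28246621337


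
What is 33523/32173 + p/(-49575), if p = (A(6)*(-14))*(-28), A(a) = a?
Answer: 528743943/531658825 ≈ 0.99452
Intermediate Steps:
p = 2352 (p = (6*(-14))*(-28) = -84*(-28) = 2352)
33523/32173 + p/(-49575) = 33523/32173 + 2352/(-49575) = 33523*(1/32173) + 2352*(-1/49575) = 33523/32173 - 784/16525 = 528743943/531658825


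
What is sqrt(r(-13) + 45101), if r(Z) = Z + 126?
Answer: sqrt(45214) ≈ 212.64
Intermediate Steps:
r(Z) = 126 + Z
sqrt(r(-13) + 45101) = sqrt((126 - 13) + 45101) = sqrt(113 + 45101) = sqrt(45214)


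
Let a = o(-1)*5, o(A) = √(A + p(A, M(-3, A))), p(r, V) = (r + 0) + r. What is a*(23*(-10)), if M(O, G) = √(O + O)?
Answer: -1150*I*√3 ≈ -1991.9*I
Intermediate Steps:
M(O, G) = √2*√O (M(O, G) = √(2*O) = √2*√O)
p(r, V) = 2*r (p(r, V) = r + r = 2*r)
o(A) = √3*√A (o(A) = √(A + 2*A) = √(3*A) = √3*√A)
a = 5*I*√3 (a = (√3*√(-1))*5 = (√3*I)*5 = (I*√3)*5 = 5*I*√3 ≈ 8.6602*I)
a*(23*(-10)) = (5*I*√3)*(23*(-10)) = (5*I*√3)*(-230) = -1150*I*√3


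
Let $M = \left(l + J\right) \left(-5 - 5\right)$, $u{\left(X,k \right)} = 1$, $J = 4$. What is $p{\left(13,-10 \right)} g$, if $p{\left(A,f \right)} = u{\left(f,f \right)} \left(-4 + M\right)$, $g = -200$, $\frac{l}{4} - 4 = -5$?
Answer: $800$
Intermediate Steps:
$l = -4$ ($l = 16 + 4 \left(-5\right) = 16 - 20 = -4$)
$M = 0$ ($M = \left(-4 + 4\right) \left(-5 - 5\right) = 0 \left(-10\right) = 0$)
$p{\left(A,f \right)} = -4$ ($p{\left(A,f \right)} = 1 \left(-4 + 0\right) = 1 \left(-4\right) = -4$)
$p{\left(13,-10 \right)} g = \left(-4\right) \left(-200\right) = 800$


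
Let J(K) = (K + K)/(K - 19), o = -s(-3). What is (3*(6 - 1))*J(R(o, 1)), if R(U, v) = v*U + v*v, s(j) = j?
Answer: -8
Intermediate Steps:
o = 3 (o = -1*(-3) = 3)
R(U, v) = v² + U*v (R(U, v) = U*v + v² = v² + U*v)
J(K) = 2*K/(-19 + K) (J(K) = (2*K)/(-19 + K) = 2*K/(-19 + K))
(3*(6 - 1))*J(R(o, 1)) = (3*(6 - 1))*(2*(1*(3 + 1))/(-19 + 1*(3 + 1))) = (3*5)*(2*(1*4)/(-19 + 1*4)) = 15*(2*4/(-19 + 4)) = 15*(2*4/(-15)) = 15*(2*4*(-1/15)) = 15*(-8/15) = -8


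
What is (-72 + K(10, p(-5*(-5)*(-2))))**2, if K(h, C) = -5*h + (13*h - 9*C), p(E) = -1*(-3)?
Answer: 361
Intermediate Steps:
p(E) = 3
K(h, C) = -9*C + 8*h (K(h, C) = -5*h + (-9*C + 13*h) = -9*C + 8*h)
(-72 + K(10, p(-5*(-5)*(-2))))**2 = (-72 + (-9*3 + 8*10))**2 = (-72 + (-27 + 80))**2 = (-72 + 53)**2 = (-19)**2 = 361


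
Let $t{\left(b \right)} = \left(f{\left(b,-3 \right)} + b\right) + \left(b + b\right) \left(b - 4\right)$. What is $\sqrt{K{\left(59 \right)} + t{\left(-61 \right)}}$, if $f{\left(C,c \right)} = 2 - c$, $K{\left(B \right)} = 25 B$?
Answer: $\sqrt{9349} \approx 96.69$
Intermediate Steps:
$t{\left(b \right)} = 5 + b + 2 b \left(-4 + b\right)$ ($t{\left(b \right)} = \left(\left(2 - -3\right) + b\right) + \left(b + b\right) \left(b - 4\right) = \left(\left(2 + 3\right) + b\right) + 2 b \left(-4 + b\right) = \left(5 + b\right) + 2 b \left(-4 + b\right) = 5 + b + 2 b \left(-4 + b\right)$)
$\sqrt{K{\left(59 \right)} + t{\left(-61 \right)}} = \sqrt{25 \cdot 59 + \left(5 - -427 + 2 \left(-61\right)^{2}\right)} = \sqrt{1475 + \left(5 + 427 + 2 \cdot 3721\right)} = \sqrt{1475 + \left(5 + 427 + 7442\right)} = \sqrt{1475 + 7874} = \sqrt{9349}$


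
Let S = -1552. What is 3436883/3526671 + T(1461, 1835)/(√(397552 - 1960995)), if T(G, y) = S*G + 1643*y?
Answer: 3436883/3526671 - 747433*I*√31907/223349 ≈ 0.97454 - 597.77*I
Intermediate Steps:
T(G, y) = -1552*G + 1643*y
3436883/3526671 + T(1461, 1835)/(√(397552 - 1960995)) = 3436883/3526671 + (-1552*1461 + 1643*1835)/(√(397552 - 1960995)) = 3436883*(1/3526671) + (-2267472 + 3014905)/(√(-1563443)) = 3436883/3526671 + 747433/((7*I*√31907)) = 3436883/3526671 + 747433*(-I*√31907/223349) = 3436883/3526671 - 747433*I*√31907/223349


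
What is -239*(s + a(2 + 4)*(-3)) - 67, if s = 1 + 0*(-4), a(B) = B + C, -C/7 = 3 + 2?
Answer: -21099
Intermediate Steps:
C = -35 (C = -7*(3 + 2) = -7*5 = -35)
a(B) = -35 + B (a(B) = B - 35 = -35 + B)
s = 1 (s = 1 + 0 = 1)
-239*(s + a(2 + 4)*(-3)) - 67 = -239*(1 + (-35 + (2 + 4))*(-3)) - 67 = -239*(1 + (-35 + 6)*(-3)) - 67 = -239*(1 - 29*(-3)) - 67 = -239*(1 + 87) - 67 = -239*88 - 67 = -21032 - 67 = -21099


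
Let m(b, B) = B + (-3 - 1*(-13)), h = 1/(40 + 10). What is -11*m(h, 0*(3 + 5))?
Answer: -110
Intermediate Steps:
h = 1/50 ≈ 0.020000
m(b, B) = 10 + B (m(b, B) = B + (-3 + 13) = B + 10 = 10 + B)
-11*m(h, 0*(3 + 5)) = -11*(10 + 0*(3 + 5)) = -11*(10 + 0*8) = -11*(10 + 0) = -11*10 = -110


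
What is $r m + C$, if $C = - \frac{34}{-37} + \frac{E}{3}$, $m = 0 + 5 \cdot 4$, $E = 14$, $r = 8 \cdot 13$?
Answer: $\frac{231500}{111} \approx 2085.6$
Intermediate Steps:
$r = 104$
$m = 20$ ($m = 0 + 20 = 20$)
$C = \frac{620}{111}$ ($C = - \frac{34}{-37} + \frac{14}{3} = \left(-34\right) \left(- \frac{1}{37}\right) + 14 \cdot \frac{1}{3} = \frac{34}{37} + \frac{14}{3} = \frac{620}{111} \approx 5.5856$)
$r m + C = 104 \cdot 20 + \frac{620}{111} = 2080 + \frac{620}{111} = \frac{231500}{111}$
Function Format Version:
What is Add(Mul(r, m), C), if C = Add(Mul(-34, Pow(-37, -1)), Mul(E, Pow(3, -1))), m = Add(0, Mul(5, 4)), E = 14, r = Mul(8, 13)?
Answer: Rational(231500, 111) ≈ 2085.6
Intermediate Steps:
r = 104
m = 20 (m = Add(0, 20) = 20)
C = Rational(620, 111) (C = Add(Mul(-34, Pow(-37, -1)), Mul(14, Pow(3, -1))) = Add(Mul(-34, Rational(-1, 37)), Mul(14, Rational(1, 3))) = Add(Rational(34, 37), Rational(14, 3)) = Rational(620, 111) ≈ 5.5856)
Add(Mul(r, m), C) = Add(Mul(104, 20), Rational(620, 111)) = Add(2080, Rational(620, 111)) = Rational(231500, 111)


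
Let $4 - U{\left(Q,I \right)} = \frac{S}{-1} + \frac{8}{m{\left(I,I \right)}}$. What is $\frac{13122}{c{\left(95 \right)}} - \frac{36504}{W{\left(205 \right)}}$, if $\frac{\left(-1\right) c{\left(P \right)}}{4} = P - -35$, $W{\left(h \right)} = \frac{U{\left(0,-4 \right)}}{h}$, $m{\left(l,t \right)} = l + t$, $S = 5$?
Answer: $- \frac{194572881}{260} \approx -7.4836 \cdot 10^{5}$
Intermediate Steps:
$U{\left(Q,I \right)} = 9 - \frac{4}{I}$ ($U{\left(Q,I \right)} = 4 - \left(\frac{5}{-1} + \frac{8}{I + I}\right) = 4 - \left(5 \left(-1\right) + \frac{8}{2 I}\right) = 4 - \left(-5 + 8 \frac{1}{2 I}\right) = 4 - \left(-5 + \frac{4}{I}\right) = 4 + \left(5 - \frac{4}{I}\right) = 9 - \frac{4}{I}$)
$W{\left(h \right)} = \frac{10}{h}$ ($W{\left(h \right)} = \frac{9 - \frac{4}{-4}}{h} = \frac{9 - -1}{h} = \frac{9 + 1}{h} = \frac{10}{h}$)
$c{\left(P \right)} = -140 - 4 P$ ($c{\left(P \right)} = - 4 \left(P - -35\right) = - 4 \left(P + 35\right) = - 4 \left(35 + P\right) = -140 - 4 P$)
$\frac{13122}{c{\left(95 \right)}} - \frac{36504}{W{\left(205 \right)}} = \frac{13122}{-140 - 380} - \frac{36504}{10 \cdot \frac{1}{205}} = \frac{13122}{-520} - \frac{36504}{\frac{2}{41}} = 13122 \left(- \frac{1}{520}\right) - 748332 = - \frac{6561}{260} - 748332 = - \frac{194572881}{260}$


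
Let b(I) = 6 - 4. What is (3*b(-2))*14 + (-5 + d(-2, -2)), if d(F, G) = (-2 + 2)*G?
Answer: 79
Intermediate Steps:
b(I) = 2
d(F, G) = 0 (d(F, G) = 0*G = 0)
(3*b(-2))*14 + (-5 + d(-2, -2)) = (3*2)*14 + (-5 + 0) = 6*14 - 5 = 84 - 5 = 79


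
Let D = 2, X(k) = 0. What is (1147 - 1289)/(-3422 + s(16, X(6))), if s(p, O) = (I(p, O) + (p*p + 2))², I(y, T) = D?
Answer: -71/32089 ≈ -0.0022126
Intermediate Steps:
I(y, T) = 2
s(p, O) = (4 + p²)² (s(p, O) = (2 + (p*p + 2))² = (2 + (p² + 2))² = (2 + (2 + p²))² = (4 + p²)²)
(1147 - 1289)/(-3422 + s(16, X(6))) = (1147 - 1289)/(-3422 + (4 + 16²)²) = -142/(-3422 + (4 + 256)²) = -142/(-3422 + 260²) = -142/(-3422 + 67600) = -142/64178 = -142*1/64178 = -71/32089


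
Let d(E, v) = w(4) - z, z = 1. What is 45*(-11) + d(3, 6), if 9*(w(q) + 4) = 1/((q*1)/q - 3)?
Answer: -9001/18 ≈ -500.06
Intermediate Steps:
w(q) = -73/18 (w(q) = -4 + 1/(9*((q*1)/q - 3)) = -4 + 1/(9*(q/q - 3)) = -4 + 1/(9*(1 - 3)) = -4 + (⅑)/(-2) = -4 + (⅑)*(-½) = -4 - 1/18 = -73/18)
d(E, v) = -91/18 (d(E, v) = -73/18 - 1*1 = -73/18 - 1 = -91/18)
45*(-11) + d(3, 6) = 45*(-11) - 91/18 = -495 - 91/18 = -9001/18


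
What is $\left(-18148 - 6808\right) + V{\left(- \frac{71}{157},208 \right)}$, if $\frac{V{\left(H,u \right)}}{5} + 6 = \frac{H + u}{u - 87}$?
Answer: $- \frac{474496117}{18997} \approx -24977.0$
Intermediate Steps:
$V{\left(H,u \right)} = -30 + \frac{5 \left(H + u\right)}{-87 + u}$ ($V{\left(H,u \right)} = -30 + 5 \frac{H + u}{u - 87} = -30 + 5 \frac{H + u}{-87 + u} = -30 + \frac{5 \left(H + u\right)}{-87 + u}$)
$\left(-18148 - 6808\right) + V{\left(- \frac{71}{157},208 \right)} = \left(-18148 - 6808\right) + \frac{5 \left(522 - \frac{71}{157} - 1040\right)}{-87 + 208} = \left(-18148 - 6808\right) + \frac{5 \left(522 - \frac{71}{157} - 1040\right)}{121} = -24956 + 5 \cdot \frac{1}{121} \left(522 - \frac{71}{157} - 1040\right) = -24956 + 5 \cdot \frac{1}{121} \left(- \frac{81397}{157}\right) = -24956 - \frac{406985}{18997} = - \frac{474496117}{18997}$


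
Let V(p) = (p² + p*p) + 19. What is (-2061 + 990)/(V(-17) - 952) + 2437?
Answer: 866206/355 ≈ 2440.0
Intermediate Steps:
V(p) = 19 + 2*p² (V(p) = (p² + p²) + 19 = 2*p² + 19 = 19 + 2*p²)
(-2061 + 990)/(V(-17) - 952) + 2437 = (-2061 + 990)/((19 + 2*(-17)²) - 952) + 2437 = -1071/((19 + 2*289) - 952) + 2437 = -1071/((19 + 578) - 952) + 2437 = -1071/(597 - 952) + 2437 = -1071/(-355) + 2437 = -1071*(-1/355) + 2437 = 1071/355 + 2437 = 866206/355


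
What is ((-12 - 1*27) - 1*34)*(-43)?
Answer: 3139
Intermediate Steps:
((-12 - 1*27) - 1*34)*(-43) = ((-12 - 27) - 34)*(-43) = (-39 - 34)*(-43) = -73*(-43) = 3139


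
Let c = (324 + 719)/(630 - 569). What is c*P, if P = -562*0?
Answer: 0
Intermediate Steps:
c = 1043/61 ≈ 17.098
P = 0
c*P = (1043/61)*0 = 0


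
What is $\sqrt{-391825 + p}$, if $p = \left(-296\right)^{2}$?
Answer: $3 i \sqrt{33801} \approx 551.55 i$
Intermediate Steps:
$p = 87616$
$\sqrt{-391825 + p} = \sqrt{-391825 + 87616} = \sqrt{-304209} = 3 i \sqrt{33801}$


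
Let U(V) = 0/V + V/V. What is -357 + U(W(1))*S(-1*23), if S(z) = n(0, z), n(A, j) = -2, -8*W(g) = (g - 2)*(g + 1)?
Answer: -359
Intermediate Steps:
W(g) = -(1 + g)*(-2 + g)/8 (W(g) = -(g - 2)*(g + 1)/8 = -(-2 + g)*(1 + g)/8 = -(1 + g)*(-2 + g)/8)
S(z) = -2
U(V) = 1 (U(V) = 0 + 1 = 1)
-357 + U(W(1))*S(-1*23) = -357 + 1*(-2) = -357 - 2 = -359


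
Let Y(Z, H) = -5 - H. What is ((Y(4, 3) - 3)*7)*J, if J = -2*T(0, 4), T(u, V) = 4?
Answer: 616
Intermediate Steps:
J = -8 (J = -2*4 = -8)
((Y(4, 3) - 3)*7)*J = (((-5 - 1*3) - 3)*7)*(-8) = (((-5 - 3) - 3)*7)*(-8) = ((-8 - 3)*7)*(-8) = -11*7*(-8) = -77*(-8) = 616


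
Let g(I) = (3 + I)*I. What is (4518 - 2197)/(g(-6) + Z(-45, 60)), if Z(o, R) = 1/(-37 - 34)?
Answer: 164791/1277 ≈ 129.05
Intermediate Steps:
Z(o, R) = -1/71 (Z(o, R) = 1/(-71) = -1/71)
g(I) = I*(3 + I)
(4518 - 2197)/(g(-6) + Z(-45, 60)) = (4518 - 2197)/(-6*(3 - 6) - 1/71) = 2321/(-6*(-3) - 1/71) = 2321/(18 - 1/71) = 2321/(1277/71) = 2321*(71/1277) = 164791/1277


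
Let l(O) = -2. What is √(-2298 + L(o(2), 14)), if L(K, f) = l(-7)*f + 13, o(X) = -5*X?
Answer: 3*I*√257 ≈ 48.094*I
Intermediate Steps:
L(K, f) = 13 - 2*f (L(K, f) = -2*f + 13 = 13 - 2*f)
√(-2298 + L(o(2), 14)) = √(-2298 + (13 - 2*14)) = √(-2298 + (13 - 28)) = √(-2298 - 15) = √(-2313) = 3*I*√257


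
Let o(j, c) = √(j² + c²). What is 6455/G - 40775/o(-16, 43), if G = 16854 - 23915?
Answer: -6455/7061 - 8155*√2105/421 ≈ -889.64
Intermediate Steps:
o(j, c) = √(c² + j²)
G = -7061
6455/G - 40775/o(-16, 43) = 6455/(-7061) - 40775/√(43² + (-16)²) = 6455*(-1/7061) - 40775/√(1849 + 256) = -6455/7061 - 40775*√2105/2105 = -6455/7061 - 8155*√2105/421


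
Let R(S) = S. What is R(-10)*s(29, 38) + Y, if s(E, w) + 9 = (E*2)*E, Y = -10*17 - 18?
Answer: -16918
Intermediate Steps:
Y = -188 (Y = -170 - 18 = -188)
s(E, w) = -9 + 2*E**2 (s(E, w) = -9 + (E*2)*E = -9 + (2*E)*E = -9 + 2*E**2)
R(-10)*s(29, 38) + Y = -10*(-9 + 2*29**2) - 188 = -10*(-9 + 2*841) - 188 = -10*(-9 + 1682) - 188 = -10*1673 - 188 = -16730 - 188 = -16918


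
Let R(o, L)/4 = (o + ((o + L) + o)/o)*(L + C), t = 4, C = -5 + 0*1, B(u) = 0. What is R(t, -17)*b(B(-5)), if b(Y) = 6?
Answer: -924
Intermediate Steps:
C = -5 (C = -5 + 0 = -5)
R(o, L) = 4*(-5 + L)*(o + (L + 2*o)/o) (R(o, L) = 4*((o + ((o + L) + o)/o)*(L - 5)) = 4*((o + ((L + o) + o)/o)*(-5 + L)) = 4*((o + (L + 2*o)/o)*(-5 + L)) = 4*((-5 + L)*(o + (L + 2*o)/o)) = 4*(-5 + L)*(o + (L + 2*o)/o))
R(t, -17)*b(B(-5)) = (4*((-17)**2 - 5*(-17) + 4*(-10 - 5*4 + 2*(-17) - 17*4))/4)*6 = (4*(1/4)*(289 + 85 + 4*(-10 - 20 - 34 - 68)))*6 = (4*(1/4)*(289 + 85 + 4*(-132)))*6 = (4*(1/4)*(289 + 85 - 528))*6 = (4*(1/4)*(-154))*6 = -154*6 = -924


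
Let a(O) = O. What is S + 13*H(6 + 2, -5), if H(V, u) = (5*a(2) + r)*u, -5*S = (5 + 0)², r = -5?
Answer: -330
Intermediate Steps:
S = -5 (S = -(5 + 0)²/5 = -⅕*5² = -⅕*25 = -5)
H(V, u) = 5*u (H(V, u) = (5*2 - 5)*u = (10 - 5)*u = 5*u)
S + 13*H(6 + 2, -5) = -5 + 13*(5*(-5)) = -5 + 13*(-25) = -5 - 325 = -330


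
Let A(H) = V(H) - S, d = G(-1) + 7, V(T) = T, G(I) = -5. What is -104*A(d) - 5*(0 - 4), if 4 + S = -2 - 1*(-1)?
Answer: -708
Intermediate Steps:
S = -5 (S = -4 + (-2 - 1*(-1)) = -4 + (-2 + 1) = -4 - 1 = -5)
d = 2 (d = -5 + 7 = 2)
A(H) = 5 + H (A(H) = H - 1*(-5) = H + 5 = 5 + H)
-104*A(d) - 5*(0 - 4) = -104*(5 + 2) - 5*(0 - 4) = -104*7 - 5*(-4) = -728 + 20 = -708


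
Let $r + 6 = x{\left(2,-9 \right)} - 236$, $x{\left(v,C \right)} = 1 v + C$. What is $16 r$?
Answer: $-3984$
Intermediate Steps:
$x{\left(v,C \right)} = C + v$ ($x{\left(v,C \right)} = v + C = C + v$)
$r = -249$ ($r = -6 + \left(\left(-9 + 2\right) - 236\right) = -6 - 243 = -249$)
$16 r = 16 \left(-249\right) = -3984$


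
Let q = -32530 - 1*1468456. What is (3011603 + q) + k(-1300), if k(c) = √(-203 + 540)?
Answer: 1510617 + √337 ≈ 1.5106e+6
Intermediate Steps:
k(c) = √337
q = -1500986 (q = -32530 - 1468456 = -1500986)
(3011603 + q) + k(-1300) = (3011603 - 1500986) + √337 = 1510617 + √337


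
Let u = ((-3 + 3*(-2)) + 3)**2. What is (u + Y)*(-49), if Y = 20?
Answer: -2744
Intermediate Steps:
u = 36 (u = ((-3 - 6) + 3)**2 = (-9 + 3)**2 = (-6)**2 = 36)
(u + Y)*(-49) = (36 + 20)*(-49) = 56*(-49) = -2744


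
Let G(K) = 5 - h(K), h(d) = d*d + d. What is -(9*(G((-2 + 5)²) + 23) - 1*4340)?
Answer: 4898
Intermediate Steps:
h(d) = d + d² (h(d) = d² + d = d + d²)
G(K) = 5 - K*(1 + K)
-(9*(G((-2 + 5)²) + 23) - 1*4340) = -(9*((5 - (-2 + 5)²*(1 + (-2 + 5)²)) + 23) - 1*4340) = -(9*((5 - 1*3²*(1 + 3²)) + 23) - 4340) = -(9*((5 - 1*9*(1 + 9)) + 23) - 4340) = -(9*((5 - 1*9*10) + 23) - 4340) = -(9*((5 - 90) + 23) - 4340) = -(9*(-85 + 23) - 4340) = -(9*(-62) - 4340) = -(-558 - 4340) = -1*(-4898) = 4898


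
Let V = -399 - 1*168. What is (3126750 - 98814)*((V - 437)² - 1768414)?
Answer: -2302436478528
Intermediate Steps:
V = -567 (V = -399 - 168 = -567)
(3126750 - 98814)*((V - 437)² - 1768414) = (3126750 - 98814)*((-567 - 437)² - 1768414) = 3027936*((-1004)² - 1768414) = 3027936*(1008016 - 1768414) = 3027936*(-760398) = -2302436478528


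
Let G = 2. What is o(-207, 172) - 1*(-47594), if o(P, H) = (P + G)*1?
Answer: 47389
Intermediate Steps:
o(P, H) = 2 + P (o(P, H) = (P + 2)*1 = (2 + P)*1 = 2 + P)
o(-207, 172) - 1*(-47594) = (2 - 207) - 1*(-47594) = -205 + 47594 = 47389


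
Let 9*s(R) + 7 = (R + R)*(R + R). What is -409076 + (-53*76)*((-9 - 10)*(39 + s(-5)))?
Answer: 10099508/3 ≈ 3.3665e+6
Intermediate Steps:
s(R) = -7/9 + 4*R²/9 (s(R) = -7/9 + ((R + R)*(R + R))/9 = -7/9 + ((2*R)*(2*R))/9 = -7/9 + (4*R²)/9 = -7/9 + 4*R²/9)
-409076 + (-53*76)*((-9 - 10)*(39 + s(-5))) = -409076 + (-53*76)*((-9 - 10)*(39 + (-7/9 + (4/9)*(-5)²))) = -409076 - (-76532)*(39 + (-7/9 + (4/9)*25)) = -409076 - (-76532)*(39 + (-7/9 + 100/9)) = -409076 - (-76532)*(39 + 31/3) = -409076 - (-76532)*148/3 = -409076 - 4028*(-2812/3) = -409076 + 11326736/3 = 10099508/3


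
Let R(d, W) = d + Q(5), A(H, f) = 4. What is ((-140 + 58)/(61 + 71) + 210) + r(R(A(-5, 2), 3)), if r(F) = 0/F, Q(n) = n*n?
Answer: 13819/66 ≈ 209.38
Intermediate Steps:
Q(n) = n²
R(d, W) = 25 + d (R(d, W) = d + 5² = d + 25 = 25 + d)
r(F) = 0
((-140 + 58)/(61 + 71) + 210) + r(R(A(-5, 2), 3)) = ((-140 + 58)/(61 + 71) + 210) + 0 = (-82/132 + 210) + 0 = (-82*1/132 + 210) + 0 = (-41/66 + 210) + 0 = 13819/66 + 0 = 13819/66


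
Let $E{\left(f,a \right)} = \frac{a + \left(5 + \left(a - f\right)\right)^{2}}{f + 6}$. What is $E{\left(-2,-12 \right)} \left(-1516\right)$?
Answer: $-4927$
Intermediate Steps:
$E{\left(f,a \right)} = \frac{a + \left(5 + a - f\right)^{2}}{6 + f}$
$E{\left(-2,-12 \right)} \left(-1516\right) = \frac{-12 + \left(5 - 12 - -2\right)^{2}}{6 - 2} \left(-1516\right) = \frac{-12 + \left(5 - 12 + 2\right)^{2}}{4} \left(-1516\right) = \frac{-12 + \left(-5\right)^{2}}{4} \left(-1516\right) = \frac{-12 + 25}{4} \left(-1516\right) = \frac{1}{4} \cdot 13 \left(-1516\right) = \frac{13}{4} \left(-1516\right) = -4927$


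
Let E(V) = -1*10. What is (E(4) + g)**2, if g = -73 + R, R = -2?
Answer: 7225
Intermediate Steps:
E(V) = -10
g = -75 (g = -73 - 2 = -75)
(E(4) + g)**2 = (-10 - 75)**2 = (-85)**2 = 7225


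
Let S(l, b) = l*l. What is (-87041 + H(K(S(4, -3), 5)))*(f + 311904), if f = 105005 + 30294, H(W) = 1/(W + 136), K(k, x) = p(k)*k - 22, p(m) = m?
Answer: -14402248192307/370 ≈ -3.8925e+10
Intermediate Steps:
S(l, b) = l**2
K(k, x) = -22 + k**2 (K(k, x) = k*k - 22 = k**2 - 22 = -22 + k**2)
H(W) = 1/(136 + W)
f = 135299
(-87041 + H(K(S(4, -3), 5)))*(f + 311904) = (-87041 + 1/(136 + (-22 + (4**2)**2)))*(135299 + 311904) = (-87041 + 1/(136 + (-22 + 16**2)))*447203 = (-87041 + 1/(136 + (-22 + 256)))*447203 = (-87041 + 1/(136 + 234))*447203 = (-87041 + 1/370)*447203 = -32205169/370*447203 = -14402248192307/370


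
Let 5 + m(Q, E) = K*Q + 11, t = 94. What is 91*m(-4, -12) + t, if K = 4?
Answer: -816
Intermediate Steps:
m(Q, E) = 6 + 4*Q (m(Q, E) = -5 + (4*Q + 11) = -5 + (11 + 4*Q) = 6 + 4*Q)
91*m(-4, -12) + t = 91*(6 + 4*(-4)) + 94 = 91*(6 - 16) + 94 = 91*(-10) + 94 = -910 + 94 = -816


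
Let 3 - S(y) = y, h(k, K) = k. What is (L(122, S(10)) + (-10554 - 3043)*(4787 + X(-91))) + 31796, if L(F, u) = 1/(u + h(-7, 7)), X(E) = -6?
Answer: -909656455/14 ≈ -6.4975e+7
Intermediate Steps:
S(y) = 3 - y
L(F, u) = 1/(-7 + u) (L(F, u) = 1/(u - 7) = 1/(-7 + u))
(L(122, S(10)) + (-10554 - 3043)*(4787 + X(-91))) + 31796 = (1/(-7 + (3 - 1*10)) + (-10554 - 3043)*(4787 - 6)) + 31796 = (1/(-7 + (3 - 10)) - 13597*4781) + 31796 = (1/(-7 - 7) - 65007257) + 31796 = (1/(-14) - 65007257) + 31796 = (-1/14 - 65007257) + 31796 = -910101599/14 + 31796 = -909656455/14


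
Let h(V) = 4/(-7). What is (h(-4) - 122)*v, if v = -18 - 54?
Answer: 61776/7 ≈ 8825.1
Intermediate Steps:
v = -72
h(V) = -4/7 (h(V) = 4*(-⅐) = -4/7)
(h(-4) - 122)*v = (-4/7 - 122)*(-72) = -858/7*(-72) = 61776/7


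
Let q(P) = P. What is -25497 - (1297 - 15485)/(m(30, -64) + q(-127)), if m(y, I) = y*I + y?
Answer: -51441637/2017 ≈ -25504.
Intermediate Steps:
m(y, I) = y + I*y (m(y, I) = I*y + y = y + I*y)
-25497 - (1297 - 15485)/(m(30, -64) + q(-127)) = -25497 - (1297 - 15485)/(30*(1 - 64) - 127) = -25497 - (-14188)/(30*(-63) - 127) = -25497 - (-14188)/(-1890 - 127) = -25497 - (-14188)/(-2017) = -25497 - (-14188)*(-1)/2017 = -25497 - 1*14188/2017 = -25497 - 14188/2017 = -51441637/2017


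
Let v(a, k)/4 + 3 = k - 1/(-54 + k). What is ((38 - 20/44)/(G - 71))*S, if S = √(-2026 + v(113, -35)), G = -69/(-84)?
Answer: -11564*I*√17251582/1923735 ≈ -24.968*I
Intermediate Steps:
v(a, k) = -12 - 4/(-54 + k) + 4*k (v(a, k) = -12 + 4*(k - 1/(-54 + k)) = -12 + (-4/(-54 + k) + 4*k) = -12 - 4/(-54 + k) + 4*k)
G = 23/28 (G = -69*(-1/84) = 23/28 ≈ 0.82143)
S = I*√17251582/89 (S = √(-2026 + 4*(161 + (-35)² - 57*(-35))/(-54 - 35)) = √(-2026 + 4*(161 + 1225 + 1995)/(-89)) = √(-2026 + 4*(-1/89)*3381) = √(-2026 - 13524/89) = √(-193838/89) = I*√17251582/89 ≈ 46.669*I)
((38 - 20/44)/(G - 71))*S = ((38 - 20/44)/(23/28 - 71))*(I*√17251582/89) = ((38 - 20*1/44)/(-1965/28))*(I*√17251582/89) = ((38 - 5/11)*(-28/1965))*(I*√17251582/89) = ((413/11)*(-28/1965))*(I*√17251582/89) = -11564*I*√17251582/1923735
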